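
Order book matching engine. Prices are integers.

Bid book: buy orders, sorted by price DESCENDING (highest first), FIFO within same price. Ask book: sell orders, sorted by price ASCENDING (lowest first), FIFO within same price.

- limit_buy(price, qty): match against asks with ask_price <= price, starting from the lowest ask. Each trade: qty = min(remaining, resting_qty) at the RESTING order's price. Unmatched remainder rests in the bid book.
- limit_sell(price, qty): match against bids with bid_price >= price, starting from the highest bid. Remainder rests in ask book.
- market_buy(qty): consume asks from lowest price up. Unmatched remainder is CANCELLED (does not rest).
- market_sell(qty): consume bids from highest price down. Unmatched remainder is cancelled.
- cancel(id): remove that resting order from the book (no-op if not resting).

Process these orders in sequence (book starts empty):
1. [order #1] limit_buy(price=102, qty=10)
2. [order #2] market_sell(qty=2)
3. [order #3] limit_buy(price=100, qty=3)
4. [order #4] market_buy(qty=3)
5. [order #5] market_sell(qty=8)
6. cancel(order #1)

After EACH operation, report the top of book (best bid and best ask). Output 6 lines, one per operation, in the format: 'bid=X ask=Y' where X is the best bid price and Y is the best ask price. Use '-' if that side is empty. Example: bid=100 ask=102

After op 1 [order #1] limit_buy(price=102, qty=10): fills=none; bids=[#1:10@102] asks=[-]
After op 2 [order #2] market_sell(qty=2): fills=#1x#2:2@102; bids=[#1:8@102] asks=[-]
After op 3 [order #3] limit_buy(price=100, qty=3): fills=none; bids=[#1:8@102 #3:3@100] asks=[-]
After op 4 [order #4] market_buy(qty=3): fills=none; bids=[#1:8@102 #3:3@100] asks=[-]
After op 5 [order #5] market_sell(qty=8): fills=#1x#5:8@102; bids=[#3:3@100] asks=[-]
After op 6 cancel(order #1): fills=none; bids=[#3:3@100] asks=[-]

Answer: bid=102 ask=-
bid=102 ask=-
bid=102 ask=-
bid=102 ask=-
bid=100 ask=-
bid=100 ask=-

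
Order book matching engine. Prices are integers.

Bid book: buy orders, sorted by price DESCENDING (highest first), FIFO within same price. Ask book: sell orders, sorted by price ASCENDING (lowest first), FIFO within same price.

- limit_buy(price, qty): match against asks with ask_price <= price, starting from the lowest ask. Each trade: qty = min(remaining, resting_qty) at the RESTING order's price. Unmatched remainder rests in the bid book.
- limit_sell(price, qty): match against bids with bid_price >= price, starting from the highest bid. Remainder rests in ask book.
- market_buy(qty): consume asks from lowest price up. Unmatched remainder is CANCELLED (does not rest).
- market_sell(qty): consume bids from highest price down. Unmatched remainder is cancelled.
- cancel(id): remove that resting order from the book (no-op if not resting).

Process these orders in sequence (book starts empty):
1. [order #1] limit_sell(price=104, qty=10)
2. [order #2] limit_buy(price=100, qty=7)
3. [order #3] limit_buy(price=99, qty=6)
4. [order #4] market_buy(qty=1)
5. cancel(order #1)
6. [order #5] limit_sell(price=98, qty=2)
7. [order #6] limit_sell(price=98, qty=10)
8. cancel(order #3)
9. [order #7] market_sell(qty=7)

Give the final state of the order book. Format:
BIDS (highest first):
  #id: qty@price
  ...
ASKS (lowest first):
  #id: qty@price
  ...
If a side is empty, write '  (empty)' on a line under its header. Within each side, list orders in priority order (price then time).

After op 1 [order #1] limit_sell(price=104, qty=10): fills=none; bids=[-] asks=[#1:10@104]
After op 2 [order #2] limit_buy(price=100, qty=7): fills=none; bids=[#2:7@100] asks=[#1:10@104]
After op 3 [order #3] limit_buy(price=99, qty=6): fills=none; bids=[#2:7@100 #3:6@99] asks=[#1:10@104]
After op 4 [order #4] market_buy(qty=1): fills=#4x#1:1@104; bids=[#2:7@100 #3:6@99] asks=[#1:9@104]
After op 5 cancel(order #1): fills=none; bids=[#2:7@100 #3:6@99] asks=[-]
After op 6 [order #5] limit_sell(price=98, qty=2): fills=#2x#5:2@100; bids=[#2:5@100 #3:6@99] asks=[-]
After op 7 [order #6] limit_sell(price=98, qty=10): fills=#2x#6:5@100 #3x#6:5@99; bids=[#3:1@99] asks=[-]
After op 8 cancel(order #3): fills=none; bids=[-] asks=[-]
After op 9 [order #7] market_sell(qty=7): fills=none; bids=[-] asks=[-]

Answer: BIDS (highest first):
  (empty)
ASKS (lowest first):
  (empty)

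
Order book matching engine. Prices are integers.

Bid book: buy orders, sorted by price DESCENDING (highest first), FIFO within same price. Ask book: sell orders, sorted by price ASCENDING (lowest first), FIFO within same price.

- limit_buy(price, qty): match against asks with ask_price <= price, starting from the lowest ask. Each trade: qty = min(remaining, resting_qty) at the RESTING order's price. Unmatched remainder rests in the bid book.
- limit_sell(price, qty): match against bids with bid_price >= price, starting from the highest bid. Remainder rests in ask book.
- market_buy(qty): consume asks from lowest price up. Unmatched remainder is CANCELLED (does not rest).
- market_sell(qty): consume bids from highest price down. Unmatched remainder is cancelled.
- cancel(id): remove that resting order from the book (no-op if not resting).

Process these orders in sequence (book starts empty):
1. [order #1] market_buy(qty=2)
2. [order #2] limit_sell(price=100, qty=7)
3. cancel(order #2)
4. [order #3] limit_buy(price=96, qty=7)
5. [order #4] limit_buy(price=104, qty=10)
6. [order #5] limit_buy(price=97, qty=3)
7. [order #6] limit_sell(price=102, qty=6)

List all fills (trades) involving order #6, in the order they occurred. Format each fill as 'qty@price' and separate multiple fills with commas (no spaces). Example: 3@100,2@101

After op 1 [order #1] market_buy(qty=2): fills=none; bids=[-] asks=[-]
After op 2 [order #2] limit_sell(price=100, qty=7): fills=none; bids=[-] asks=[#2:7@100]
After op 3 cancel(order #2): fills=none; bids=[-] asks=[-]
After op 4 [order #3] limit_buy(price=96, qty=7): fills=none; bids=[#3:7@96] asks=[-]
After op 5 [order #4] limit_buy(price=104, qty=10): fills=none; bids=[#4:10@104 #3:7@96] asks=[-]
After op 6 [order #5] limit_buy(price=97, qty=3): fills=none; bids=[#4:10@104 #5:3@97 #3:7@96] asks=[-]
After op 7 [order #6] limit_sell(price=102, qty=6): fills=#4x#6:6@104; bids=[#4:4@104 #5:3@97 #3:7@96] asks=[-]

Answer: 6@104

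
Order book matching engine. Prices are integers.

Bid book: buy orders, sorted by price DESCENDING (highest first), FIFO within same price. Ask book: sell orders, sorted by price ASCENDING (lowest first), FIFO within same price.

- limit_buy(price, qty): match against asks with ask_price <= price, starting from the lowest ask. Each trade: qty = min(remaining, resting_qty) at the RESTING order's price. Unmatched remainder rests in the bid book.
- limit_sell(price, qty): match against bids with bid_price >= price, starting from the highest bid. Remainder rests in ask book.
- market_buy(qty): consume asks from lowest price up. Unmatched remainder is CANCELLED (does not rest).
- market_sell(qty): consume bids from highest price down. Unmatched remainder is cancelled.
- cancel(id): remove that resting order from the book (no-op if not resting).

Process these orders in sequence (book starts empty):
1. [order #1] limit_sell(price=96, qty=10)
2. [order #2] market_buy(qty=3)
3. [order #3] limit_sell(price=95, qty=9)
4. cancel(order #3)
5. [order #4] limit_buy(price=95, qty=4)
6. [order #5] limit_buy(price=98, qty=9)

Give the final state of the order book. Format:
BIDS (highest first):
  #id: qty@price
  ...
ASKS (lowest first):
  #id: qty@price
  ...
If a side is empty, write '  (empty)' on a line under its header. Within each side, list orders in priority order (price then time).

Answer: BIDS (highest first):
  #5: 2@98
  #4: 4@95
ASKS (lowest first):
  (empty)

Derivation:
After op 1 [order #1] limit_sell(price=96, qty=10): fills=none; bids=[-] asks=[#1:10@96]
After op 2 [order #2] market_buy(qty=3): fills=#2x#1:3@96; bids=[-] asks=[#1:7@96]
After op 3 [order #3] limit_sell(price=95, qty=9): fills=none; bids=[-] asks=[#3:9@95 #1:7@96]
After op 4 cancel(order #3): fills=none; bids=[-] asks=[#1:7@96]
After op 5 [order #4] limit_buy(price=95, qty=4): fills=none; bids=[#4:4@95] asks=[#1:7@96]
After op 6 [order #5] limit_buy(price=98, qty=9): fills=#5x#1:7@96; bids=[#5:2@98 #4:4@95] asks=[-]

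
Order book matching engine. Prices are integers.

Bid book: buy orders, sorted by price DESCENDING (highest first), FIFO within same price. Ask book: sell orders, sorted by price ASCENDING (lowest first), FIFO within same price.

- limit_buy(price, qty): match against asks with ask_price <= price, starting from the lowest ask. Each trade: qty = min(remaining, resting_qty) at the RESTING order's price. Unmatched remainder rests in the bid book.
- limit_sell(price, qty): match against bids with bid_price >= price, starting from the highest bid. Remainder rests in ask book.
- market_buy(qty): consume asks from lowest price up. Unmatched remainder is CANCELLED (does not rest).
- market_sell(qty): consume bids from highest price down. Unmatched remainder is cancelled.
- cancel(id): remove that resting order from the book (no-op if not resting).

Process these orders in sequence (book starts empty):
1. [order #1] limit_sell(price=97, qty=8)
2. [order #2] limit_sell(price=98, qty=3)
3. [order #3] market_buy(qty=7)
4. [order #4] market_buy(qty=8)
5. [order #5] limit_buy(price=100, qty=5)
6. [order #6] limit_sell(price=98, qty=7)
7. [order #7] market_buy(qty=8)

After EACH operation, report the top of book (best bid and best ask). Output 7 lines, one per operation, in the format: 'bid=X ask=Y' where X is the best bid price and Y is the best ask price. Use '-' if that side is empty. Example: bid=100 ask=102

Answer: bid=- ask=97
bid=- ask=97
bid=- ask=97
bid=- ask=-
bid=100 ask=-
bid=- ask=98
bid=- ask=-

Derivation:
After op 1 [order #1] limit_sell(price=97, qty=8): fills=none; bids=[-] asks=[#1:8@97]
After op 2 [order #2] limit_sell(price=98, qty=3): fills=none; bids=[-] asks=[#1:8@97 #2:3@98]
After op 3 [order #3] market_buy(qty=7): fills=#3x#1:7@97; bids=[-] asks=[#1:1@97 #2:3@98]
After op 4 [order #4] market_buy(qty=8): fills=#4x#1:1@97 #4x#2:3@98; bids=[-] asks=[-]
After op 5 [order #5] limit_buy(price=100, qty=5): fills=none; bids=[#5:5@100] asks=[-]
After op 6 [order #6] limit_sell(price=98, qty=7): fills=#5x#6:5@100; bids=[-] asks=[#6:2@98]
After op 7 [order #7] market_buy(qty=8): fills=#7x#6:2@98; bids=[-] asks=[-]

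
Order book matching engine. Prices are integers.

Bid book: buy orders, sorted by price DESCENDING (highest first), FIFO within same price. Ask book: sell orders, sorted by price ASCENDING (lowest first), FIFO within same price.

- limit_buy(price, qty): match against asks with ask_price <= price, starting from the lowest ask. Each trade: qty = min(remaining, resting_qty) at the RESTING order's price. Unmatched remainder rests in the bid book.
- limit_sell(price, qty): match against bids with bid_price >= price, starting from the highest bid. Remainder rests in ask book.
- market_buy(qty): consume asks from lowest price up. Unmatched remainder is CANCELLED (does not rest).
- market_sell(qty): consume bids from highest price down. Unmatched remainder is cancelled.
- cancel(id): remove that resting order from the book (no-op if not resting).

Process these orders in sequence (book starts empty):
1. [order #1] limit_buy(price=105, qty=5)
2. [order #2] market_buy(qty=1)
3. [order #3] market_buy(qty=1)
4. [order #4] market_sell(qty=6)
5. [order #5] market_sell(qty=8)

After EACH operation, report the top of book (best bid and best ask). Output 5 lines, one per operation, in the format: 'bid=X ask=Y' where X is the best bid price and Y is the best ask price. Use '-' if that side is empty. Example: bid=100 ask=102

After op 1 [order #1] limit_buy(price=105, qty=5): fills=none; bids=[#1:5@105] asks=[-]
After op 2 [order #2] market_buy(qty=1): fills=none; bids=[#1:5@105] asks=[-]
After op 3 [order #3] market_buy(qty=1): fills=none; bids=[#1:5@105] asks=[-]
After op 4 [order #4] market_sell(qty=6): fills=#1x#4:5@105; bids=[-] asks=[-]
After op 5 [order #5] market_sell(qty=8): fills=none; bids=[-] asks=[-]

Answer: bid=105 ask=-
bid=105 ask=-
bid=105 ask=-
bid=- ask=-
bid=- ask=-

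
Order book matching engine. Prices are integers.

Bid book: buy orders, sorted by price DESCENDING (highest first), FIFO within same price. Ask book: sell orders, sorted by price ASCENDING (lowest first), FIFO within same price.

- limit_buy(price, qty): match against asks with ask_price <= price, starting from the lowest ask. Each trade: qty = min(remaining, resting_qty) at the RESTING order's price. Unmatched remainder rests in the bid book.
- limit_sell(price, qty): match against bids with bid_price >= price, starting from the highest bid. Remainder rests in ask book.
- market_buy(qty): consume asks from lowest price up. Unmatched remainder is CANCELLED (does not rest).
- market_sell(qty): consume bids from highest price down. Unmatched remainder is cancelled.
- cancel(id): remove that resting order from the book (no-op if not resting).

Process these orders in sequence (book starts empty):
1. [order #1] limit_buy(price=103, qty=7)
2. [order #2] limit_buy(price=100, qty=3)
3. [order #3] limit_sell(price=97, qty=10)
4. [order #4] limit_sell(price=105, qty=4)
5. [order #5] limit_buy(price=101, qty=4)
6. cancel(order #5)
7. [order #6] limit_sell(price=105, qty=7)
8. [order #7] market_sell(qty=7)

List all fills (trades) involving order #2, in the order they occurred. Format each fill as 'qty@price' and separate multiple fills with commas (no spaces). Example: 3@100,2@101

Answer: 3@100

Derivation:
After op 1 [order #1] limit_buy(price=103, qty=7): fills=none; bids=[#1:7@103] asks=[-]
After op 2 [order #2] limit_buy(price=100, qty=3): fills=none; bids=[#1:7@103 #2:3@100] asks=[-]
After op 3 [order #3] limit_sell(price=97, qty=10): fills=#1x#3:7@103 #2x#3:3@100; bids=[-] asks=[-]
After op 4 [order #4] limit_sell(price=105, qty=4): fills=none; bids=[-] asks=[#4:4@105]
After op 5 [order #5] limit_buy(price=101, qty=4): fills=none; bids=[#5:4@101] asks=[#4:4@105]
After op 6 cancel(order #5): fills=none; bids=[-] asks=[#4:4@105]
After op 7 [order #6] limit_sell(price=105, qty=7): fills=none; bids=[-] asks=[#4:4@105 #6:7@105]
After op 8 [order #7] market_sell(qty=7): fills=none; bids=[-] asks=[#4:4@105 #6:7@105]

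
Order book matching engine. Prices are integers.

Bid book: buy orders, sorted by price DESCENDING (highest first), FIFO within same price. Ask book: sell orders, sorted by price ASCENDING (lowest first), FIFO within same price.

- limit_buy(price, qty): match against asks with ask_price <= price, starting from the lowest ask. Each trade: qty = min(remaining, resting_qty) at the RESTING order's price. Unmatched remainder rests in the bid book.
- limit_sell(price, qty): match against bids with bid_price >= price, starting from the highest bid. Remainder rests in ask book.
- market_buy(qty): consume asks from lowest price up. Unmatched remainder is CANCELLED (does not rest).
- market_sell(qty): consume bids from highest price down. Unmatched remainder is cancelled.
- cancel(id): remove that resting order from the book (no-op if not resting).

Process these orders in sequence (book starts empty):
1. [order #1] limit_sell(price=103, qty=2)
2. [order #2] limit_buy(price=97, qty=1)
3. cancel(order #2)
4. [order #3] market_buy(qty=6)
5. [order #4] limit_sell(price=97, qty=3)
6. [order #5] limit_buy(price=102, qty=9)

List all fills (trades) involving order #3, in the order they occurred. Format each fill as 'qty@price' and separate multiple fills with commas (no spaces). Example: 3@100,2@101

After op 1 [order #1] limit_sell(price=103, qty=2): fills=none; bids=[-] asks=[#1:2@103]
After op 2 [order #2] limit_buy(price=97, qty=1): fills=none; bids=[#2:1@97] asks=[#1:2@103]
After op 3 cancel(order #2): fills=none; bids=[-] asks=[#1:2@103]
After op 4 [order #3] market_buy(qty=6): fills=#3x#1:2@103; bids=[-] asks=[-]
After op 5 [order #4] limit_sell(price=97, qty=3): fills=none; bids=[-] asks=[#4:3@97]
After op 6 [order #5] limit_buy(price=102, qty=9): fills=#5x#4:3@97; bids=[#5:6@102] asks=[-]

Answer: 2@103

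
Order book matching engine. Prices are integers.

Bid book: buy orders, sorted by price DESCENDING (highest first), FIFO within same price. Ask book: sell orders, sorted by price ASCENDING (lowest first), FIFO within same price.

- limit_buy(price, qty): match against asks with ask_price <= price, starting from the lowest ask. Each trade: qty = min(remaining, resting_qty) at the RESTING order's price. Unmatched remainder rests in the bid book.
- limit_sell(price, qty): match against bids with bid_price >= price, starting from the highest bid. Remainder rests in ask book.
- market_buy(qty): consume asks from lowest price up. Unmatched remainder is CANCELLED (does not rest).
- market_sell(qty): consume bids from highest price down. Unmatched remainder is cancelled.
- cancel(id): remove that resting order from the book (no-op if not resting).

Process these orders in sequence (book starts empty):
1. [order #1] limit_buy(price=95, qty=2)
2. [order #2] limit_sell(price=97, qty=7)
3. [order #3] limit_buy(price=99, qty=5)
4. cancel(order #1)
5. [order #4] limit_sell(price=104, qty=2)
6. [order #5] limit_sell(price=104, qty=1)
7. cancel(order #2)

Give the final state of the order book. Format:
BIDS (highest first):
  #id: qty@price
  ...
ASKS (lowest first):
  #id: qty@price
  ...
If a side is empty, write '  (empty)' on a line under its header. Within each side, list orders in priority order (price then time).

Answer: BIDS (highest first):
  (empty)
ASKS (lowest first):
  #4: 2@104
  #5: 1@104

Derivation:
After op 1 [order #1] limit_buy(price=95, qty=2): fills=none; bids=[#1:2@95] asks=[-]
After op 2 [order #2] limit_sell(price=97, qty=7): fills=none; bids=[#1:2@95] asks=[#2:7@97]
After op 3 [order #3] limit_buy(price=99, qty=5): fills=#3x#2:5@97; bids=[#1:2@95] asks=[#2:2@97]
After op 4 cancel(order #1): fills=none; bids=[-] asks=[#2:2@97]
After op 5 [order #4] limit_sell(price=104, qty=2): fills=none; bids=[-] asks=[#2:2@97 #4:2@104]
After op 6 [order #5] limit_sell(price=104, qty=1): fills=none; bids=[-] asks=[#2:2@97 #4:2@104 #5:1@104]
After op 7 cancel(order #2): fills=none; bids=[-] asks=[#4:2@104 #5:1@104]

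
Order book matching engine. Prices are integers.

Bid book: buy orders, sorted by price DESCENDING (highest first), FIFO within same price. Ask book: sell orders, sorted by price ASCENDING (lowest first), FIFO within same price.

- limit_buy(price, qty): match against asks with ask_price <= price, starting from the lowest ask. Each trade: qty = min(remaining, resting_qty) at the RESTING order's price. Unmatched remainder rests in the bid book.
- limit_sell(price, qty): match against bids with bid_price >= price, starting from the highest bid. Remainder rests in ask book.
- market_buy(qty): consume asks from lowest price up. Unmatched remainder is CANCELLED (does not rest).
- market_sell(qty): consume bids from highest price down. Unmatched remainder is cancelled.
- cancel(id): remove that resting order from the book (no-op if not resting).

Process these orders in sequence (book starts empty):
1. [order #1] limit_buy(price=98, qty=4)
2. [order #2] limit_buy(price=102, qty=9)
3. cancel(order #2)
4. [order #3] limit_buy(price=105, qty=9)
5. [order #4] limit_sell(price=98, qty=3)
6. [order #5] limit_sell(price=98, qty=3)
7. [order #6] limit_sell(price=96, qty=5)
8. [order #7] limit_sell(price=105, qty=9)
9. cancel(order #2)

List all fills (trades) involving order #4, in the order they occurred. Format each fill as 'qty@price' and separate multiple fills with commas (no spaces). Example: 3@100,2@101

After op 1 [order #1] limit_buy(price=98, qty=4): fills=none; bids=[#1:4@98] asks=[-]
After op 2 [order #2] limit_buy(price=102, qty=9): fills=none; bids=[#2:9@102 #1:4@98] asks=[-]
After op 3 cancel(order #2): fills=none; bids=[#1:4@98] asks=[-]
After op 4 [order #3] limit_buy(price=105, qty=9): fills=none; bids=[#3:9@105 #1:4@98] asks=[-]
After op 5 [order #4] limit_sell(price=98, qty=3): fills=#3x#4:3@105; bids=[#3:6@105 #1:4@98] asks=[-]
After op 6 [order #5] limit_sell(price=98, qty=3): fills=#3x#5:3@105; bids=[#3:3@105 #1:4@98] asks=[-]
After op 7 [order #6] limit_sell(price=96, qty=5): fills=#3x#6:3@105 #1x#6:2@98; bids=[#1:2@98] asks=[-]
After op 8 [order #7] limit_sell(price=105, qty=9): fills=none; bids=[#1:2@98] asks=[#7:9@105]
After op 9 cancel(order #2): fills=none; bids=[#1:2@98] asks=[#7:9@105]

Answer: 3@105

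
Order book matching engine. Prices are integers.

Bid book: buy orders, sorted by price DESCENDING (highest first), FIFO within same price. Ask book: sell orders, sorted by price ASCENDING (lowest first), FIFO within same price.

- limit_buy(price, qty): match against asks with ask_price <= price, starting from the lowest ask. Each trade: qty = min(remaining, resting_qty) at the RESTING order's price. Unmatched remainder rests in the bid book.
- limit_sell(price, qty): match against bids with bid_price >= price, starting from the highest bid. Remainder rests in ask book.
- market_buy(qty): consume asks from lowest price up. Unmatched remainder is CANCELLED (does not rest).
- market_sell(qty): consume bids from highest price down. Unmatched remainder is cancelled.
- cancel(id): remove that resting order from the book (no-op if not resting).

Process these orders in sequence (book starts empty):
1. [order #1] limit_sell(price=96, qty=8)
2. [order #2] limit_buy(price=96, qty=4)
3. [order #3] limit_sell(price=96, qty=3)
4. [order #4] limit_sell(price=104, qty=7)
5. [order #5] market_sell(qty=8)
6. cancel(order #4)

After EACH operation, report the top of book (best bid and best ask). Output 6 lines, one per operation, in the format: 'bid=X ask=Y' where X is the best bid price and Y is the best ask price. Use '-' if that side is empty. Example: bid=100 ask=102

Answer: bid=- ask=96
bid=- ask=96
bid=- ask=96
bid=- ask=96
bid=- ask=96
bid=- ask=96

Derivation:
After op 1 [order #1] limit_sell(price=96, qty=8): fills=none; bids=[-] asks=[#1:8@96]
After op 2 [order #2] limit_buy(price=96, qty=4): fills=#2x#1:4@96; bids=[-] asks=[#1:4@96]
After op 3 [order #3] limit_sell(price=96, qty=3): fills=none; bids=[-] asks=[#1:4@96 #3:3@96]
After op 4 [order #4] limit_sell(price=104, qty=7): fills=none; bids=[-] asks=[#1:4@96 #3:3@96 #4:7@104]
After op 5 [order #5] market_sell(qty=8): fills=none; bids=[-] asks=[#1:4@96 #3:3@96 #4:7@104]
After op 6 cancel(order #4): fills=none; bids=[-] asks=[#1:4@96 #3:3@96]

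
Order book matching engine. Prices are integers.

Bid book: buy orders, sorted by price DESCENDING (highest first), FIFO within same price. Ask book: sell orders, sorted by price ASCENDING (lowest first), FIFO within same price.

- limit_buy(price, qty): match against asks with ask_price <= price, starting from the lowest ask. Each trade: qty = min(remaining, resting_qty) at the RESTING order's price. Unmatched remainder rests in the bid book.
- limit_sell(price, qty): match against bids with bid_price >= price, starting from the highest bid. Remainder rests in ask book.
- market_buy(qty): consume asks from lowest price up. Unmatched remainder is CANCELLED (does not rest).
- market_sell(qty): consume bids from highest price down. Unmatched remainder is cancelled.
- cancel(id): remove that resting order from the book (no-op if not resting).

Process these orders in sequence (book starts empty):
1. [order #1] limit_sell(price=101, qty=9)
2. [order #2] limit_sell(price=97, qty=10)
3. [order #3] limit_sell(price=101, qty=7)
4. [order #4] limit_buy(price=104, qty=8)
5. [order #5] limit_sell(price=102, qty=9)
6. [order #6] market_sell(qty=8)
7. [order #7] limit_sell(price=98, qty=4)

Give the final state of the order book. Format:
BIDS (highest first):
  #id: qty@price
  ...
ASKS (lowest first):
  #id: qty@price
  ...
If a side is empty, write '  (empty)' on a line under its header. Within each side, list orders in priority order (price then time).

After op 1 [order #1] limit_sell(price=101, qty=9): fills=none; bids=[-] asks=[#1:9@101]
After op 2 [order #2] limit_sell(price=97, qty=10): fills=none; bids=[-] asks=[#2:10@97 #1:9@101]
After op 3 [order #3] limit_sell(price=101, qty=7): fills=none; bids=[-] asks=[#2:10@97 #1:9@101 #3:7@101]
After op 4 [order #4] limit_buy(price=104, qty=8): fills=#4x#2:8@97; bids=[-] asks=[#2:2@97 #1:9@101 #3:7@101]
After op 5 [order #5] limit_sell(price=102, qty=9): fills=none; bids=[-] asks=[#2:2@97 #1:9@101 #3:7@101 #5:9@102]
After op 6 [order #6] market_sell(qty=8): fills=none; bids=[-] asks=[#2:2@97 #1:9@101 #3:7@101 #5:9@102]
After op 7 [order #7] limit_sell(price=98, qty=4): fills=none; bids=[-] asks=[#2:2@97 #7:4@98 #1:9@101 #3:7@101 #5:9@102]

Answer: BIDS (highest first):
  (empty)
ASKS (lowest first):
  #2: 2@97
  #7: 4@98
  #1: 9@101
  #3: 7@101
  #5: 9@102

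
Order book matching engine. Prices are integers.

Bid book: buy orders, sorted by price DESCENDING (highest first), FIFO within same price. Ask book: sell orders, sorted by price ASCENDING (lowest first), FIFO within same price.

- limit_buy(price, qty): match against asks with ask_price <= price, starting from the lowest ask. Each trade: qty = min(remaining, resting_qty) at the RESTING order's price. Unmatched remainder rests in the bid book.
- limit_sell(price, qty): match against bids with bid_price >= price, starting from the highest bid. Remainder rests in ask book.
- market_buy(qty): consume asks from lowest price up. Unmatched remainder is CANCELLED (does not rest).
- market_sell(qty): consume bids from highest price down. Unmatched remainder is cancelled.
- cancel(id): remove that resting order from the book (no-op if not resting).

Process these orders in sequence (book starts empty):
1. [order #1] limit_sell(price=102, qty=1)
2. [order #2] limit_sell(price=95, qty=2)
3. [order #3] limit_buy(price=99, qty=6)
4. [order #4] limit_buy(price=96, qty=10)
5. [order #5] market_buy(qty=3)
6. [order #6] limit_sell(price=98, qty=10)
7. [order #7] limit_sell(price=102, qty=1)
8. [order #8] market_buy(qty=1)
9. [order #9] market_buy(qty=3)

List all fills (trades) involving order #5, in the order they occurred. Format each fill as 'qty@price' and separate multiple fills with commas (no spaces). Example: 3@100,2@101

Answer: 1@102

Derivation:
After op 1 [order #1] limit_sell(price=102, qty=1): fills=none; bids=[-] asks=[#1:1@102]
After op 2 [order #2] limit_sell(price=95, qty=2): fills=none; bids=[-] asks=[#2:2@95 #1:1@102]
After op 3 [order #3] limit_buy(price=99, qty=6): fills=#3x#2:2@95; bids=[#3:4@99] asks=[#1:1@102]
After op 4 [order #4] limit_buy(price=96, qty=10): fills=none; bids=[#3:4@99 #4:10@96] asks=[#1:1@102]
After op 5 [order #5] market_buy(qty=3): fills=#5x#1:1@102; bids=[#3:4@99 #4:10@96] asks=[-]
After op 6 [order #6] limit_sell(price=98, qty=10): fills=#3x#6:4@99; bids=[#4:10@96] asks=[#6:6@98]
After op 7 [order #7] limit_sell(price=102, qty=1): fills=none; bids=[#4:10@96] asks=[#6:6@98 #7:1@102]
After op 8 [order #8] market_buy(qty=1): fills=#8x#6:1@98; bids=[#4:10@96] asks=[#6:5@98 #7:1@102]
After op 9 [order #9] market_buy(qty=3): fills=#9x#6:3@98; bids=[#4:10@96] asks=[#6:2@98 #7:1@102]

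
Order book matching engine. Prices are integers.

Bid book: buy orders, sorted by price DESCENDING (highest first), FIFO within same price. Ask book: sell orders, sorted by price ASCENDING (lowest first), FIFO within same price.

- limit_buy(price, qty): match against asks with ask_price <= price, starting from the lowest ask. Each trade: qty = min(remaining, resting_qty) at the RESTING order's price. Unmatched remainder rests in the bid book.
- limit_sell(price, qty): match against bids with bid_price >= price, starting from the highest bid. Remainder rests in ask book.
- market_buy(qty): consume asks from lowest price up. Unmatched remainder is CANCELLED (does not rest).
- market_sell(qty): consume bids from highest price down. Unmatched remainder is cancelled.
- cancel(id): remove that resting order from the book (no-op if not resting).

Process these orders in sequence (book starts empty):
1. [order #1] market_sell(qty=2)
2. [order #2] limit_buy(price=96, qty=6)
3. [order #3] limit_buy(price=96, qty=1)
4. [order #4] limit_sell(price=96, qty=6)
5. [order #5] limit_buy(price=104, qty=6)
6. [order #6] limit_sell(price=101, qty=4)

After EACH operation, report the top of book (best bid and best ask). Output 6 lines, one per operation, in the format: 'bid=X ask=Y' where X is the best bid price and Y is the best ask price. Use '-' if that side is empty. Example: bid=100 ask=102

Answer: bid=- ask=-
bid=96 ask=-
bid=96 ask=-
bid=96 ask=-
bid=104 ask=-
bid=104 ask=-

Derivation:
After op 1 [order #1] market_sell(qty=2): fills=none; bids=[-] asks=[-]
After op 2 [order #2] limit_buy(price=96, qty=6): fills=none; bids=[#2:6@96] asks=[-]
After op 3 [order #3] limit_buy(price=96, qty=1): fills=none; bids=[#2:6@96 #3:1@96] asks=[-]
After op 4 [order #4] limit_sell(price=96, qty=6): fills=#2x#4:6@96; bids=[#3:1@96] asks=[-]
After op 5 [order #5] limit_buy(price=104, qty=6): fills=none; bids=[#5:6@104 #3:1@96] asks=[-]
After op 6 [order #6] limit_sell(price=101, qty=4): fills=#5x#6:4@104; bids=[#5:2@104 #3:1@96] asks=[-]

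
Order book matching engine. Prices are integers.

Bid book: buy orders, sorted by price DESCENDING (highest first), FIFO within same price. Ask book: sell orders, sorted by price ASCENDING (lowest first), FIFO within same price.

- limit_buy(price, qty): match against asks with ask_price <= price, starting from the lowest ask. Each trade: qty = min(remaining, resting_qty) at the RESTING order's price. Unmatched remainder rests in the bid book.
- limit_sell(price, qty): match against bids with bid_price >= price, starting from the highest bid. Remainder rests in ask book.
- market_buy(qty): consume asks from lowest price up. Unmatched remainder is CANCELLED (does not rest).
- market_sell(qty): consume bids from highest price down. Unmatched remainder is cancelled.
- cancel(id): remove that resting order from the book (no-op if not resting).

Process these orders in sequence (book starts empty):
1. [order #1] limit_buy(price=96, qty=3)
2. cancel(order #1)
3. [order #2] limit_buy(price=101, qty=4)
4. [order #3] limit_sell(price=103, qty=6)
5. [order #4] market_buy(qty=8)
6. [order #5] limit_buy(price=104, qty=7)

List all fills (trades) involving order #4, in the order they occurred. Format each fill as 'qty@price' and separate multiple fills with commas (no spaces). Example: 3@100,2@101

Answer: 6@103

Derivation:
After op 1 [order #1] limit_buy(price=96, qty=3): fills=none; bids=[#1:3@96] asks=[-]
After op 2 cancel(order #1): fills=none; bids=[-] asks=[-]
After op 3 [order #2] limit_buy(price=101, qty=4): fills=none; bids=[#2:4@101] asks=[-]
After op 4 [order #3] limit_sell(price=103, qty=6): fills=none; bids=[#2:4@101] asks=[#3:6@103]
After op 5 [order #4] market_buy(qty=8): fills=#4x#3:6@103; bids=[#2:4@101] asks=[-]
After op 6 [order #5] limit_buy(price=104, qty=7): fills=none; bids=[#5:7@104 #2:4@101] asks=[-]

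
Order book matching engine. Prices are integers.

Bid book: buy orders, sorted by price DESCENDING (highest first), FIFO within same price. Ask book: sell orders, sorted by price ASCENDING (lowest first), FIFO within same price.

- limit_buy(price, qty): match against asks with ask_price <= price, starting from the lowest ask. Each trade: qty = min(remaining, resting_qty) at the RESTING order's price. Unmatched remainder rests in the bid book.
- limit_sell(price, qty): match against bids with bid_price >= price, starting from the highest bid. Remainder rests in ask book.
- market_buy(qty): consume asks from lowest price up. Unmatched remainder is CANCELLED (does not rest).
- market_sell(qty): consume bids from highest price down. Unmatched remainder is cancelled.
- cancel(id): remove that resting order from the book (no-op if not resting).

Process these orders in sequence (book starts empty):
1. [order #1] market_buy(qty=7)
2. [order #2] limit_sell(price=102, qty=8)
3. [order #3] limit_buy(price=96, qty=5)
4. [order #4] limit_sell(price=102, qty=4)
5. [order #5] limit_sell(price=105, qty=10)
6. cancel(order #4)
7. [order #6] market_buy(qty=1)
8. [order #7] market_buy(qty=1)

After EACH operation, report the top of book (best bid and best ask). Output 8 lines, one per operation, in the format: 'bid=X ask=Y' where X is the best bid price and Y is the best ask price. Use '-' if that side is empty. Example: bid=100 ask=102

Answer: bid=- ask=-
bid=- ask=102
bid=96 ask=102
bid=96 ask=102
bid=96 ask=102
bid=96 ask=102
bid=96 ask=102
bid=96 ask=102

Derivation:
After op 1 [order #1] market_buy(qty=7): fills=none; bids=[-] asks=[-]
After op 2 [order #2] limit_sell(price=102, qty=8): fills=none; bids=[-] asks=[#2:8@102]
After op 3 [order #3] limit_buy(price=96, qty=5): fills=none; bids=[#3:5@96] asks=[#2:8@102]
After op 4 [order #4] limit_sell(price=102, qty=4): fills=none; bids=[#3:5@96] asks=[#2:8@102 #4:4@102]
After op 5 [order #5] limit_sell(price=105, qty=10): fills=none; bids=[#3:5@96] asks=[#2:8@102 #4:4@102 #5:10@105]
After op 6 cancel(order #4): fills=none; bids=[#3:5@96] asks=[#2:8@102 #5:10@105]
After op 7 [order #6] market_buy(qty=1): fills=#6x#2:1@102; bids=[#3:5@96] asks=[#2:7@102 #5:10@105]
After op 8 [order #7] market_buy(qty=1): fills=#7x#2:1@102; bids=[#3:5@96] asks=[#2:6@102 #5:10@105]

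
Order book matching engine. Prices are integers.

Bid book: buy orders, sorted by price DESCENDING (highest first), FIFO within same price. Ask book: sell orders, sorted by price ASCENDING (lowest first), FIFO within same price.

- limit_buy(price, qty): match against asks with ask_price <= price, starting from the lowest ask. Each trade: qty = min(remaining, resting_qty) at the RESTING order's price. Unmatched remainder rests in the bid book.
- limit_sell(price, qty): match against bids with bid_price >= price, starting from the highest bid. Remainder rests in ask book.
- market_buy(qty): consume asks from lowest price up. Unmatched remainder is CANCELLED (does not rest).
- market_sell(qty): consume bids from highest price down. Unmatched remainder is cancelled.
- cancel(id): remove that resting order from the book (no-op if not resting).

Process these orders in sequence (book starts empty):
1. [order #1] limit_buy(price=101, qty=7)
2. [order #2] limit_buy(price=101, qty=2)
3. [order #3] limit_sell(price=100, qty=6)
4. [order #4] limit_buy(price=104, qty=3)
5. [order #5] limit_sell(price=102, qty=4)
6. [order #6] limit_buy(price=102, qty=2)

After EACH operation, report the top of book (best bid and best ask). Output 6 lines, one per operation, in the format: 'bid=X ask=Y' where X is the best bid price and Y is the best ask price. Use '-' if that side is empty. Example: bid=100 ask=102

After op 1 [order #1] limit_buy(price=101, qty=7): fills=none; bids=[#1:7@101] asks=[-]
After op 2 [order #2] limit_buy(price=101, qty=2): fills=none; bids=[#1:7@101 #2:2@101] asks=[-]
After op 3 [order #3] limit_sell(price=100, qty=6): fills=#1x#3:6@101; bids=[#1:1@101 #2:2@101] asks=[-]
After op 4 [order #4] limit_buy(price=104, qty=3): fills=none; bids=[#4:3@104 #1:1@101 #2:2@101] asks=[-]
After op 5 [order #5] limit_sell(price=102, qty=4): fills=#4x#5:3@104; bids=[#1:1@101 #2:2@101] asks=[#5:1@102]
After op 6 [order #6] limit_buy(price=102, qty=2): fills=#6x#5:1@102; bids=[#6:1@102 #1:1@101 #2:2@101] asks=[-]

Answer: bid=101 ask=-
bid=101 ask=-
bid=101 ask=-
bid=104 ask=-
bid=101 ask=102
bid=102 ask=-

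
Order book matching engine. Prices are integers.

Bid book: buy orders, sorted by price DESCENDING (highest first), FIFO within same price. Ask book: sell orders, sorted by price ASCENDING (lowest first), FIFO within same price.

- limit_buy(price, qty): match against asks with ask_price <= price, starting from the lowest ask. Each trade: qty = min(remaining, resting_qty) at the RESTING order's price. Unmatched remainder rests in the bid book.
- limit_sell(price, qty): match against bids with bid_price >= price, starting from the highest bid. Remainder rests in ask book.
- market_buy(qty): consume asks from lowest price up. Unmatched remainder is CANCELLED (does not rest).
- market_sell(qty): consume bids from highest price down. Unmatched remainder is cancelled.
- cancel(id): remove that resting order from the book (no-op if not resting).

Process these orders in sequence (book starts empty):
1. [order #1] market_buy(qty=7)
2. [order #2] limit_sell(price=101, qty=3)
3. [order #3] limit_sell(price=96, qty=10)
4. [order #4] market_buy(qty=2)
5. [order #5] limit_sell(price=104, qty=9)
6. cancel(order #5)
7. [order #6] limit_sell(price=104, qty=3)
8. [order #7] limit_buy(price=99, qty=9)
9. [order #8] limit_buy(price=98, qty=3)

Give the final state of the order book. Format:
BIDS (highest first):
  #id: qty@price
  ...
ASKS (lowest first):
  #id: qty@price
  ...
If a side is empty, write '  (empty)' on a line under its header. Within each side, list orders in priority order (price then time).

After op 1 [order #1] market_buy(qty=7): fills=none; bids=[-] asks=[-]
After op 2 [order #2] limit_sell(price=101, qty=3): fills=none; bids=[-] asks=[#2:3@101]
After op 3 [order #3] limit_sell(price=96, qty=10): fills=none; bids=[-] asks=[#3:10@96 #2:3@101]
After op 4 [order #4] market_buy(qty=2): fills=#4x#3:2@96; bids=[-] asks=[#3:8@96 #2:3@101]
After op 5 [order #5] limit_sell(price=104, qty=9): fills=none; bids=[-] asks=[#3:8@96 #2:3@101 #5:9@104]
After op 6 cancel(order #5): fills=none; bids=[-] asks=[#3:8@96 #2:3@101]
After op 7 [order #6] limit_sell(price=104, qty=3): fills=none; bids=[-] asks=[#3:8@96 #2:3@101 #6:3@104]
After op 8 [order #7] limit_buy(price=99, qty=9): fills=#7x#3:8@96; bids=[#7:1@99] asks=[#2:3@101 #6:3@104]
After op 9 [order #8] limit_buy(price=98, qty=3): fills=none; bids=[#7:1@99 #8:3@98] asks=[#2:3@101 #6:3@104]

Answer: BIDS (highest first):
  #7: 1@99
  #8: 3@98
ASKS (lowest first):
  #2: 3@101
  #6: 3@104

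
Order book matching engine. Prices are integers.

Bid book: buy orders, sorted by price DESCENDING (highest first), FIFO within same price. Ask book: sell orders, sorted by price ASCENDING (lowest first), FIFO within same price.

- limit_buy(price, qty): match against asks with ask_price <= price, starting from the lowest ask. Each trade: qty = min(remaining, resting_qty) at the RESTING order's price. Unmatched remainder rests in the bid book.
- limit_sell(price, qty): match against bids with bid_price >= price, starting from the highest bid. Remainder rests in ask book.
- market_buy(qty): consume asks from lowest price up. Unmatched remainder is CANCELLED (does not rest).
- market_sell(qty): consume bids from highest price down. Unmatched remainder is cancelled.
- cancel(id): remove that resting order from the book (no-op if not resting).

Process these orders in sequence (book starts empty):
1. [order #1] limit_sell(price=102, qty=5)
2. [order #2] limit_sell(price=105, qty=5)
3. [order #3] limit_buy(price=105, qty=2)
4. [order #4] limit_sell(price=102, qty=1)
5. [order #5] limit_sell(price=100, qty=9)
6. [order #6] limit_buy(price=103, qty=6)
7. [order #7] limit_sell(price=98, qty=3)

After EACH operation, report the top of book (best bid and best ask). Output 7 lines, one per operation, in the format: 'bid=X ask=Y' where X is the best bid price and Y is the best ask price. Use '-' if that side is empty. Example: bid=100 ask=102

After op 1 [order #1] limit_sell(price=102, qty=5): fills=none; bids=[-] asks=[#1:5@102]
After op 2 [order #2] limit_sell(price=105, qty=5): fills=none; bids=[-] asks=[#1:5@102 #2:5@105]
After op 3 [order #3] limit_buy(price=105, qty=2): fills=#3x#1:2@102; bids=[-] asks=[#1:3@102 #2:5@105]
After op 4 [order #4] limit_sell(price=102, qty=1): fills=none; bids=[-] asks=[#1:3@102 #4:1@102 #2:5@105]
After op 5 [order #5] limit_sell(price=100, qty=9): fills=none; bids=[-] asks=[#5:9@100 #1:3@102 #4:1@102 #2:5@105]
After op 6 [order #6] limit_buy(price=103, qty=6): fills=#6x#5:6@100; bids=[-] asks=[#5:3@100 #1:3@102 #4:1@102 #2:5@105]
After op 7 [order #7] limit_sell(price=98, qty=3): fills=none; bids=[-] asks=[#7:3@98 #5:3@100 #1:3@102 #4:1@102 #2:5@105]

Answer: bid=- ask=102
bid=- ask=102
bid=- ask=102
bid=- ask=102
bid=- ask=100
bid=- ask=100
bid=- ask=98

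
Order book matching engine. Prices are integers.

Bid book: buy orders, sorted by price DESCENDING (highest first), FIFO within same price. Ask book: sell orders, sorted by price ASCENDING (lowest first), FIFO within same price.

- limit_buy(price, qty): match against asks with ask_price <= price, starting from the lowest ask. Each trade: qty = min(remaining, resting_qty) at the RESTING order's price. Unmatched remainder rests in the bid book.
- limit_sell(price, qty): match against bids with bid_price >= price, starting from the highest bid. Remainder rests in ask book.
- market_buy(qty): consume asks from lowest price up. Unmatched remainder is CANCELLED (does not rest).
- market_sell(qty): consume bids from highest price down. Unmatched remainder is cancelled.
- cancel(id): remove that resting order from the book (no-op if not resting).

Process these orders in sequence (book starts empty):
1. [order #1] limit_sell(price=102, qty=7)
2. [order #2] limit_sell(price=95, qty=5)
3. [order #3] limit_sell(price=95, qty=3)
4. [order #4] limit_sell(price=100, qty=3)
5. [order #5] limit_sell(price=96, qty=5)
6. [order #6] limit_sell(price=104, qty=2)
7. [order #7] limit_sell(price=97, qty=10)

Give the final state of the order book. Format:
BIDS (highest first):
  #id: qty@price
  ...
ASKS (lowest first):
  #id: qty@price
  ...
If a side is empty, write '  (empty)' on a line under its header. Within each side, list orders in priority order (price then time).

Answer: BIDS (highest first):
  (empty)
ASKS (lowest first):
  #2: 5@95
  #3: 3@95
  #5: 5@96
  #7: 10@97
  #4: 3@100
  #1: 7@102
  #6: 2@104

Derivation:
After op 1 [order #1] limit_sell(price=102, qty=7): fills=none; bids=[-] asks=[#1:7@102]
After op 2 [order #2] limit_sell(price=95, qty=5): fills=none; bids=[-] asks=[#2:5@95 #1:7@102]
After op 3 [order #3] limit_sell(price=95, qty=3): fills=none; bids=[-] asks=[#2:5@95 #3:3@95 #1:7@102]
After op 4 [order #4] limit_sell(price=100, qty=3): fills=none; bids=[-] asks=[#2:5@95 #3:3@95 #4:3@100 #1:7@102]
After op 5 [order #5] limit_sell(price=96, qty=5): fills=none; bids=[-] asks=[#2:5@95 #3:3@95 #5:5@96 #4:3@100 #1:7@102]
After op 6 [order #6] limit_sell(price=104, qty=2): fills=none; bids=[-] asks=[#2:5@95 #3:3@95 #5:5@96 #4:3@100 #1:7@102 #6:2@104]
After op 7 [order #7] limit_sell(price=97, qty=10): fills=none; bids=[-] asks=[#2:5@95 #3:3@95 #5:5@96 #7:10@97 #4:3@100 #1:7@102 #6:2@104]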